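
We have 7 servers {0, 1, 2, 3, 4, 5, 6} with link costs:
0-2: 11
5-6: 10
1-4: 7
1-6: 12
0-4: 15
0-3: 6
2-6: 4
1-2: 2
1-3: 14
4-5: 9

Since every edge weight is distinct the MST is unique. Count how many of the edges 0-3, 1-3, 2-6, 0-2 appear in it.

Kruskal: consider edges lightest-first.
1-2 (2): add. Components now {0} {1,2} {3} {4} {5} {6}
2-6 (4): add. Components now {0} {1,2,6} {3} {4} {5}
0-3 (6): add. Components now {0,3} {1,2,6} {4} {5}
1-4 (7): add. Components now {0,3} {1,2,4,6} {5}
4-5 (9): add. Components now {0,3} {1,2,4,5,6}
5-6 (10): skip — 5 and 6 already connected.
0-2 (11): add. Components now {0,1,2,3,4,5,6}
MST edge set: {1-2, 2-6, 0-3, 1-4, 4-5, 0-2}.
Of the listed edges, {0-3, 2-6, 0-2} are in the MST → 3.

3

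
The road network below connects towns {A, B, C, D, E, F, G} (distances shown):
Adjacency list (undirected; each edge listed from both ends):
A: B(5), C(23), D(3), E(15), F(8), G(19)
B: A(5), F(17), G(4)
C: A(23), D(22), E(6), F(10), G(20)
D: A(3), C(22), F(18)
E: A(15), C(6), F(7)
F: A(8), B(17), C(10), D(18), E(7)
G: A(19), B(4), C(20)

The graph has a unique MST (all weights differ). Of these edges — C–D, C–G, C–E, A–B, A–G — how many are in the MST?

2

Sort edges by weight, then run Kruskal:
A–D (3): add. Components now {A,D} {B} {C} {E} {F} {G}
B–G (4): add. Components now {A,D} {B,G} {C} {E} {F}
A–B (5): add. Components now {A,B,D,G} {C} {E} {F}
C–E (6): add. Components now {A,B,D,G} {C,E} {F}
E–F (7): add. Components now {A,B,D,G} {C,E,F}
A–F (8): add. Components now {A,B,C,D,E,F,G}
MST edge set: {A–D, B–G, A–B, C–E, E–F, A–F}.
Of the listed edges, {C–E, A–B} are in the MST → 2.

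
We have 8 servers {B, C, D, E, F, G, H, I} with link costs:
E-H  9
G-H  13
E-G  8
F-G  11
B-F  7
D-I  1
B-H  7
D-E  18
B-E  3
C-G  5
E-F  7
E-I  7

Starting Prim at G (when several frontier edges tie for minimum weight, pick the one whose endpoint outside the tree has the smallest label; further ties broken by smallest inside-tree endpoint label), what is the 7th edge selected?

D-I

Grow the tree from G using Prim:
Step 1: frontier [C-G 5, E-G 8, F-G 11, G-H 13] → take C-G (5); add C.
Step 2: frontier [E-G 8, F-G 11, G-H 13] → take E-G (8); add E.
Step 3: frontier [B-E 3, E-F 7, E-I 7, E-H 9, D-E 18, F-G 11, G-H 13] → take B-E (3); add B.
Step 4: frontier [B-F 7, B-H 7, E-F 7, E-I 7, E-H 9, D-E 18, F-G 11, G-H 13] → take B-F (7); add F.
Step 5: frontier [B-H 7, E-I 7, E-H 9, D-E 18, G-H 13] → take B-H (7); add H.
Step 6: frontier [E-I 7, D-E 18] → take E-I (7); add I.
Step 7: frontier [D-E 18, D-I 1] → take D-I (1); add D.
The 7th edge added is D-I.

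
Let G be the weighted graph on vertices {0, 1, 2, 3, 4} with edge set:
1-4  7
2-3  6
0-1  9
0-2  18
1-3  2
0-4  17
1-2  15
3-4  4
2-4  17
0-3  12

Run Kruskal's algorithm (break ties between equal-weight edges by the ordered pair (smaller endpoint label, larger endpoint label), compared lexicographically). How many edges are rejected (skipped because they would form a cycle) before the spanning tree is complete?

Kruskal: consider edges lightest-first.
1-3 (2): add — endpoints in different components.
3-4 (4): add — endpoints in different components.
2-3 (6): add — endpoints in different components.
1-4 (7): skip — 1 and 4 already connected.
0-1 (9): add — endpoints in different components.
Edges rejected before the tree was complete: 1.

1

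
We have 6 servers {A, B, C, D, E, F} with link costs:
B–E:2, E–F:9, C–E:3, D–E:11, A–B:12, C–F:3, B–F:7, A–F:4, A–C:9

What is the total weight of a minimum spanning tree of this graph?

23

Prim, starting at E.
Step 1: cheapest edge leaving the tree is B–E (2); add B.
Step 2: cheapest edge leaving the tree is C–E (3); add C.
Step 3: cheapest edge leaving the tree is C–F (3); add F.
Step 4: cheapest edge leaving the tree is A–F (4); add A.
Step 5: cheapest edge leaving the tree is D–E (11); add D.
MST edges: B–E, C–E, C–F, A–F, D–E; total weight 2+3+3+4+11 = 23.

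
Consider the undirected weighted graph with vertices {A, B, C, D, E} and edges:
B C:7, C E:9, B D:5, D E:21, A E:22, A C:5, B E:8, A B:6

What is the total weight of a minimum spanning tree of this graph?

Sort edges by weight, then run Kruskal:
A C (5): add — endpoints in different components.
B D (5): add — endpoints in different components.
A B (6): add — endpoints in different components.
B C (7): skip — B and C already connected.
B E (8): add — endpoints in different components.
MST edges: A C, B D, A B, B E; total weight 5+5+6+8 = 24.

24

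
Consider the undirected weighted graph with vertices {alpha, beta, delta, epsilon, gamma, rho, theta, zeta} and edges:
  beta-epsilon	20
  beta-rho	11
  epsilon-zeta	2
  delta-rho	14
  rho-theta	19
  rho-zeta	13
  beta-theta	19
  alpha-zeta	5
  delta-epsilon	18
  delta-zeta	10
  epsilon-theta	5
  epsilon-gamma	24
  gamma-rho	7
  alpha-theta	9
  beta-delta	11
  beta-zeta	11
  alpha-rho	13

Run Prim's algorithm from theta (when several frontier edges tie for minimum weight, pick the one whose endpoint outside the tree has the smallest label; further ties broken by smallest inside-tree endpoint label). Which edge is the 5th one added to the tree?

Grow the tree from theta using Prim:
Step 1: cheapest edge leaving the tree is epsilon-theta (5); add epsilon.
Step 2: cheapest edge leaving the tree is epsilon-zeta (2); add zeta.
Step 3: cheapest edge leaving the tree is alpha-zeta (5); add alpha.
Step 4: cheapest edge leaving the tree is delta-zeta (10); add delta.
Step 5: cheapest edge leaving the tree is beta-delta (11); add beta.
Step 6: cheapest edge leaving the tree is beta-rho (11); add rho.
Step 7: cheapest edge leaving the tree is gamma-rho (7); add gamma.
The 5th edge added is beta-delta.

beta-delta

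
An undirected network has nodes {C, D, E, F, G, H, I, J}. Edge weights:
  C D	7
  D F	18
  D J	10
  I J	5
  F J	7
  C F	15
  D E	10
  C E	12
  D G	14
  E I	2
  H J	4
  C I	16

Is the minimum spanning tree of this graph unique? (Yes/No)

No

Kruskal's algorithm — process edges by increasing weight (ties by edge label):
E I (2): add — endpoints in different components.
H J (4): add — endpoints in different components.
I J (5): add — endpoints in different components.
C D (7): add — endpoints in different components.
F J (7): add — endpoints in different components.
D E (10): add — endpoints in different components.
D J (10): skip — D and J already connected.
C E (12): skip — C and E already connected.
D G (14): add — endpoints in different components.
Non-tree edge D J has weight 10, equal to the heaviest edge on its tree cycle — swapping gives another MST of the same weight. Not unique.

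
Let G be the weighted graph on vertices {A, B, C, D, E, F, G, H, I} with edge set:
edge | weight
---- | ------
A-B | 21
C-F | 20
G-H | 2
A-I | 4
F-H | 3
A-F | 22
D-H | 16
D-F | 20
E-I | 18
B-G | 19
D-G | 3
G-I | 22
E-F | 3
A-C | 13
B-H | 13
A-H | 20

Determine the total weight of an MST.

59

Kruskal's algorithm — process edges by increasing weight (ties by edge label):
G-H (2): add — endpoints in different components.
D-G (3): add — endpoints in different components.
E-F (3): add — endpoints in different components.
F-H (3): add — endpoints in different components.
A-I (4): add — endpoints in different components.
A-C (13): add — endpoints in different components.
B-H (13): add — endpoints in different components.
D-H (16): skip — D and H already connected.
E-I (18): add — endpoints in different components.
MST edges: G-H, D-G, E-F, F-H, A-I, A-C, B-H, E-I; total weight 2+3+3+3+4+13+13+18 = 59.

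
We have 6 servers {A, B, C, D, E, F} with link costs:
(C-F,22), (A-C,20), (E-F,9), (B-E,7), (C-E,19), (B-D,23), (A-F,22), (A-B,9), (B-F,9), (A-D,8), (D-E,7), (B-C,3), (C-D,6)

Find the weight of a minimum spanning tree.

Prim's algorithm from F:
Step 1: cheapest edge leaving the tree is B-F (9); add B.
Step 2: cheapest edge leaving the tree is B-C (3); add C.
Step 3: cheapest edge leaving the tree is C-D (6); add D.
Step 4: cheapest edge leaving the tree is B-E (7); add E.
Step 5: cheapest edge leaving the tree is A-D (8); add A.
MST edges: B-F, B-C, C-D, B-E, A-D; total weight 9+3+6+7+8 = 33.

33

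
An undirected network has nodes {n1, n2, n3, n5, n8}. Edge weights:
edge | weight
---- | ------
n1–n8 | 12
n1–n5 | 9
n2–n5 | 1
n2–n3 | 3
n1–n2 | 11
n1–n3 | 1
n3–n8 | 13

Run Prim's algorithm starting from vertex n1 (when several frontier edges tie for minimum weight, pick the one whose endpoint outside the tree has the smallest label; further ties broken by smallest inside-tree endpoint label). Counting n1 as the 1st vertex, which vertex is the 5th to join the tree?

n8

Prim's algorithm from n1:
Step 1: cheapest edge leaving the tree is n1–n3 (1); add n3.
Step 2: cheapest edge leaving the tree is n2–n3 (3); add n2.
Step 3: cheapest edge leaving the tree is n2–n5 (1); add n5.
Step 4: cheapest edge leaving the tree is n1–n8 (12); add n8.
Vertex order: n1, n3, n2, n5, n8. The 5th vertex is n8.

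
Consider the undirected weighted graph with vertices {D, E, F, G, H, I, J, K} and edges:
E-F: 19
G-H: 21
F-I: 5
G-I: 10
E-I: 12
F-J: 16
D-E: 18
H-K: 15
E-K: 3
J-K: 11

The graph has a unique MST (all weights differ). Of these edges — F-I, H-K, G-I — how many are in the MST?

Kruskal's algorithm — process edges by increasing weight (ties by edge label):
E-K (3): add — endpoints in different components.
F-I (5): add — endpoints in different components.
G-I (10): add — endpoints in different components.
J-K (11): add — endpoints in different components.
E-I (12): add — endpoints in different components.
H-K (15): add — endpoints in different components.
F-J (16): skip — F and J already connected.
D-E (18): add — endpoints in different components.
MST edge set: {E-K, F-I, G-I, J-K, E-I, H-K, D-E}.
Of the listed edges, {F-I, H-K, G-I} are in the MST → 3.

3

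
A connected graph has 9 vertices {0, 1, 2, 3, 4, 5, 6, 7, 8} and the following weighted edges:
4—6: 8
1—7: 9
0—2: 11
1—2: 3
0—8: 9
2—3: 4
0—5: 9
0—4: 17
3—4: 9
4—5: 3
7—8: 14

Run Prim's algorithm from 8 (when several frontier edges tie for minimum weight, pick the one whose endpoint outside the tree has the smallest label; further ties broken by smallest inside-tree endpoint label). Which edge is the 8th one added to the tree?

1-7

Grow the tree from 8 using Prim:
Step 1: cheapest edge leaving the tree is 0—8 (9); add 0.
Step 2: cheapest edge leaving the tree is 0—5 (9); add 5.
Step 3: cheapest edge leaving the tree is 4—5 (3); add 4.
Step 4: cheapest edge leaving the tree is 4—6 (8); add 6.
Step 5: cheapest edge leaving the tree is 3—4 (9); add 3.
Step 6: cheapest edge leaving the tree is 2—3 (4); add 2.
Step 7: cheapest edge leaving the tree is 1—2 (3); add 1.
Step 8: cheapest edge leaving the tree is 1—7 (9); add 7.
The 8th edge added is 1—7.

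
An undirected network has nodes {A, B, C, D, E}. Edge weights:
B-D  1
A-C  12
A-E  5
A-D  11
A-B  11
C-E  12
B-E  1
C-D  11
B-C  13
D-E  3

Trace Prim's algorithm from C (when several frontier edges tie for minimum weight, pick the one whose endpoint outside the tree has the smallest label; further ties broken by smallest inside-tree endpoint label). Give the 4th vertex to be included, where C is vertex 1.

Prim, starting at C.
Step 1: frontier [C-D 11, A-C 12, C-E 12, B-C 13] → take C-D (11); add D.
Step 2: frontier [A-C 12, C-E 12, B-C 13, B-D 1, D-E 3, A-D 11] → take B-D (1); add B.
Step 3: frontier [B-E 1, A-B 11, A-C 12, C-E 12, D-E 3, A-D 11] → take B-E (1); add E.
Step 4: frontier [A-B 11, A-C 12, A-D 11, A-E 5] → take A-E (5); add A.
Vertex order: C, D, B, E, A. The 4th vertex is E.

E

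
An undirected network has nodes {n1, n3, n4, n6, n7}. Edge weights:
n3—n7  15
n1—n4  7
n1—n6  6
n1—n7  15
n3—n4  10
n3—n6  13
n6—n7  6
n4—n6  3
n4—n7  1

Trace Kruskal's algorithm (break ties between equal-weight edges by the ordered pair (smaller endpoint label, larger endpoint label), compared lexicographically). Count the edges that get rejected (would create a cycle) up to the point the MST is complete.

Kruskal's algorithm — process edges by increasing weight (ties by edge label):
n4—n7 (1): add — endpoints in different components.
n4—n6 (3): add — endpoints in different components.
n1—n6 (6): add — endpoints in different components.
n6—n7 (6): skip — n7 and n6 already connected.
n1—n4 (7): skip — n1 and n4 already connected.
n3—n4 (10): add — endpoints in different components.
Edges rejected before the tree was complete: 2.

2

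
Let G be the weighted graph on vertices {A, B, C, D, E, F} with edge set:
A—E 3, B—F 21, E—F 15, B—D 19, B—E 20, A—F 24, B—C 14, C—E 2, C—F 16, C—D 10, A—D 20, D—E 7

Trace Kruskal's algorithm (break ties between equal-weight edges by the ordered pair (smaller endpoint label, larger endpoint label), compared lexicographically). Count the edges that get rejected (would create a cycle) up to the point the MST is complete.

1

Kruskal's algorithm — process edges by increasing weight (ties by edge label):
C—E (2): add. Components now {A} {B} {C,E} {D} {F}
A—E (3): add. Components now {A,C,E} {B} {D} {F}
D—E (7): add. Components now {A,C,D,E} {B} {F}
C—D (10): skip — C and D already connected.
B—C (14): add. Components now {A,B,C,D,E} {F}
E—F (15): add. Components now {A,B,C,D,E,F}
Edges rejected before the tree was complete: 1.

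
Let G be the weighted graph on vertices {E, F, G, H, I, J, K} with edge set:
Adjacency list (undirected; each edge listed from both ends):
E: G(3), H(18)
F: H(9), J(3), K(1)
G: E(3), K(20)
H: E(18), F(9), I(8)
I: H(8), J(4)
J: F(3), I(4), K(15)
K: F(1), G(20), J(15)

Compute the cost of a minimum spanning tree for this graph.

37

Grow the tree from I using Prim:
Step 1: cheapest edge leaving the tree is I–J (4); add J.
Step 2: cheapest edge leaving the tree is F–J (3); add F.
Step 3: cheapest edge leaving the tree is F–K (1); add K.
Step 4: cheapest edge leaving the tree is H–I (8); add H.
Step 5: cheapest edge leaving the tree is E–H (18); add E.
Step 6: cheapest edge leaving the tree is E–G (3); add G.
MST edges: I–J, F–J, F–K, H–I, E–H, E–G; total weight 4+3+1+8+18+3 = 37.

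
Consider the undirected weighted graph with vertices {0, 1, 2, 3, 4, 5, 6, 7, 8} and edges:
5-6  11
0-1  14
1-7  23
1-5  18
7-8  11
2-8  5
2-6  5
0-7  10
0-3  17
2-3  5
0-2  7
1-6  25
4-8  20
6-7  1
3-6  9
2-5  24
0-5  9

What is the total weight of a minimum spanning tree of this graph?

Grow the tree from 8 using Prim:
Step 1: cheapest edge leaving the tree is 2-8 (5); add 2.
Step 2: cheapest edge leaving the tree is 2-3 (5); add 3.
Step 3: cheapest edge leaving the tree is 2-6 (5); add 6.
Step 4: cheapest edge leaving the tree is 6-7 (1); add 7.
Step 5: cheapest edge leaving the tree is 0-2 (7); add 0.
Step 6: cheapest edge leaving the tree is 0-5 (9); add 5.
Step 7: cheapest edge leaving the tree is 0-1 (14); add 1.
Step 8: cheapest edge leaving the tree is 4-8 (20); add 4.
MST edges: 2-8, 2-3, 2-6, 6-7, 0-2, 0-5, 0-1, 4-8; total weight 5+5+5+1+7+9+14+20 = 66.

66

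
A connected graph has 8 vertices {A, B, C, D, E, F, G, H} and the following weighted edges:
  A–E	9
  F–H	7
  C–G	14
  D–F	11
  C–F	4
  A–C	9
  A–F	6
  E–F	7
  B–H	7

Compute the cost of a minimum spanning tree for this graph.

56

Kruskal's algorithm — process edges by increasing weight (ties by edge label):
C–F (4): add — endpoints in different components.
A–F (6): add — endpoints in different components.
B–H (7): add — endpoints in different components.
E–F (7): add — endpoints in different components.
F–H (7): add — endpoints in different components.
A–C (9): skip — A and C already connected.
A–E (9): skip — A and E already connected.
D–F (11): add — endpoints in different components.
C–G (14): add — endpoints in different components.
MST edges: C–F, A–F, B–H, E–F, F–H, D–F, C–G; total weight 4+6+7+7+7+11+14 = 56.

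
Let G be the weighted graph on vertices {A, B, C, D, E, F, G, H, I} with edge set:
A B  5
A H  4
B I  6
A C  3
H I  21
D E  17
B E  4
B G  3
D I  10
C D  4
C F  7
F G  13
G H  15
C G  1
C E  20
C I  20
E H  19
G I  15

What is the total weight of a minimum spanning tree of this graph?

32

Grow the tree from G using Prim:
Step 1: cheapest edge leaving the tree is C G (1); add C.
Step 2: cheapest edge leaving the tree is A C (3); add A.
Step 3: cheapest edge leaving the tree is B G (3); add B.
Step 4: cheapest edge leaving the tree is C D (4); add D.
Step 5: cheapest edge leaving the tree is B E (4); add E.
Step 6: cheapest edge leaving the tree is A H (4); add H.
Step 7: cheapest edge leaving the tree is B I (6); add I.
Step 8: cheapest edge leaving the tree is C F (7); add F.
MST edges: C G, A C, B G, C D, B E, A H, B I, C F; total weight 1+3+3+4+4+4+6+7 = 32.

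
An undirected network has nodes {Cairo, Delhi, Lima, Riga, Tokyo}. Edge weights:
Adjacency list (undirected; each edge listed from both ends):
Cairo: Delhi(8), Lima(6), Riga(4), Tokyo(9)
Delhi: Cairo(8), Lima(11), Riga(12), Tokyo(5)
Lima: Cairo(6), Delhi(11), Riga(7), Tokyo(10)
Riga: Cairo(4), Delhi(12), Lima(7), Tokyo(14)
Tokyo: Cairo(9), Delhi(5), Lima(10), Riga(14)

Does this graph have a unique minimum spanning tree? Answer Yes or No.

Kruskal's algorithm — process edges by increasing weight (ties by edge label):
Cairo-Riga (4): add. Components now {Delhi} {Lima} {Cairo,Riga} {Tokyo}
Delhi-Tokyo (5): add. Components now {Delhi,Tokyo} {Lima} {Cairo,Riga}
Cairo-Lima (6): add. Components now {Delhi,Tokyo} {Cairo,Lima,Riga}
Lima-Riga (7): skip — Lima and Riga already connected.
Cairo-Delhi (8): add. Components now {Cairo,Delhi,Lima,Riga,Tokyo}
Every non-tree edge has weight strictly greater than the heaviest edge on the tree path between its endpoints, so the MST is unique.

Yes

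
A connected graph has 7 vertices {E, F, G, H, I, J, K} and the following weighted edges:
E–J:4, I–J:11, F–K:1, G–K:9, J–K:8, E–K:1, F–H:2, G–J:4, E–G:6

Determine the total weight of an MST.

23

Prim's algorithm from K:
Step 1: frontier [E–K 1, F–K 1, J–K 8, G–K 9] → take E–K (1); add E.
Step 2: frontier [E–J 4, E–G 6, F–K 1, J–K 8, G–K 9] → take F–K (1); add F.
Step 3: frontier [E–J 4, E–G 6, F–H 2, J–K 8, G–K 9] → take F–H (2); add H.
Step 4: frontier [E–J 4, E–G 6, J–K 8, G–K 9] → take E–J (4); add J.
Step 5: frontier [E–G 6, G–J 4, I–J 11, G–K 9] → take G–J (4); add G.
Step 6: frontier [I–J 11] → take I–J (11); add I.
MST edges: E–K, F–K, F–H, E–J, G–J, I–J; total weight 1+1+2+4+4+11 = 23.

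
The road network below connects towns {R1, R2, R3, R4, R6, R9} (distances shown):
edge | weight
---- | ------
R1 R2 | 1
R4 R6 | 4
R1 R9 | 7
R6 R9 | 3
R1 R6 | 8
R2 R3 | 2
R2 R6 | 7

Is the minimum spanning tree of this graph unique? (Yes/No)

No

Sort edges by weight, then run Kruskal:
R1 R2 (1): add. Components now {R4} {R3} {R1,R2} {R6} {R9}
R2 R3 (2): add. Components now {R4} {R1,R2,R3} {R6} {R9}
R6 R9 (3): add. Components now {R4} {R1,R2,R3} {R6,R9}
R4 R6 (4): add. Components now {R4,R6,R9} {R1,R2,R3}
R1 R9 (7): add. Components now {R1,R2,R3,R4,R6,R9}
Non-tree edge R2 R6 has weight 7, equal to the heaviest edge on its tree cycle — swapping gives another MST of the same weight. Not unique.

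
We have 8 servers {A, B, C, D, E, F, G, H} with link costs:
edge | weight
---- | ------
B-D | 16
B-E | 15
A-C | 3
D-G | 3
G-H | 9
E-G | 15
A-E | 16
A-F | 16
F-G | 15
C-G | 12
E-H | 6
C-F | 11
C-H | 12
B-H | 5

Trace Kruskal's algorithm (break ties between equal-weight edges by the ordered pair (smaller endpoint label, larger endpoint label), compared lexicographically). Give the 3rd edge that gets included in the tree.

Kruskal: consider edges lightest-first.
A-C (3): add — endpoints in different components.
D-G (3): add — endpoints in different components.
B-H (5): add — endpoints in different components.
E-H (6): add — endpoints in different components.
G-H (9): add — endpoints in different components.
C-F (11): add — endpoints in different components.
C-G (12): add — endpoints in different components.
The 3rd edge added is B-H.

B-H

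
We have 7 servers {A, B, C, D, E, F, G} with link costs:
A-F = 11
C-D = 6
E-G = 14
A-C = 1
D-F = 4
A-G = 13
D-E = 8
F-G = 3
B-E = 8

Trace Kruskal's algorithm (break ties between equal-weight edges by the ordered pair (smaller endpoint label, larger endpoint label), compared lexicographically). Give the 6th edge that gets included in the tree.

D-E

Sort edges by weight, then run Kruskal:
A-C (1): add. Components now {A,C} {B} {D} {E} {F} {G}
F-G (3): add. Components now {A,C} {B} {D} {E} {F,G}
D-F (4): add. Components now {A,C} {B} {D,F,G} {E}
C-D (6): add. Components now {A,C,D,F,G} {B} {E}
B-E (8): add. Components now {A,C,D,F,G} {B,E}
D-E (8): add. Components now {A,B,C,D,E,F,G}
The 6th edge added is D-E.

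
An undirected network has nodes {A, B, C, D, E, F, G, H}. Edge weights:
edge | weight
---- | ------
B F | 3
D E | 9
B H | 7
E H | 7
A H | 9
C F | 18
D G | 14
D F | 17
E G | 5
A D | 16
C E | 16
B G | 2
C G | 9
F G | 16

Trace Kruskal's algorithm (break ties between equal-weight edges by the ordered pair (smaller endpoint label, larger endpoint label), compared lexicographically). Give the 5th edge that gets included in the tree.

A-H

Sort edges by weight, then run Kruskal:
B G (2): add — endpoints in different components.
B F (3): add — endpoints in different components.
E G (5): add — endpoints in different components.
B H (7): add — endpoints in different components.
E H (7): skip — E and H already connected.
A H (9): add — endpoints in different components.
C G (9): add — endpoints in different components.
D E (9): add — endpoints in different components.
The 5th edge added is A H.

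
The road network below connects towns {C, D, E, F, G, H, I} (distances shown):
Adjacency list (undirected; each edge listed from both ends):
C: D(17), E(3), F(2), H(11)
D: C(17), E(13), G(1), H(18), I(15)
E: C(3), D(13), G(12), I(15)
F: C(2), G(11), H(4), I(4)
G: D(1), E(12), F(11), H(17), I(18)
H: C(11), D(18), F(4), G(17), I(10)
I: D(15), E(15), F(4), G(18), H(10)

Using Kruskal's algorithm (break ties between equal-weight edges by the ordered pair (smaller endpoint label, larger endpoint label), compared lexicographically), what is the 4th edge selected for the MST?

Sort edges by weight, then run Kruskal:
D–G (1): add. Components now {C} {D,G} {E} {F} {H} {I}
C–F (2): add. Components now {C,F} {D,G} {E} {H} {I}
C–E (3): add. Components now {C,E,F} {D,G} {H} {I}
F–H (4): add. Components now {C,E,F,H} {D,G} {I}
F–I (4): add. Components now {C,E,F,H,I} {D,G}
H–I (10): skip — H and I already connected.
C–H (11): skip — C and H already connected.
F–G (11): add. Components now {C,D,E,F,G,H,I}
The 4th edge added is F–H.

F-H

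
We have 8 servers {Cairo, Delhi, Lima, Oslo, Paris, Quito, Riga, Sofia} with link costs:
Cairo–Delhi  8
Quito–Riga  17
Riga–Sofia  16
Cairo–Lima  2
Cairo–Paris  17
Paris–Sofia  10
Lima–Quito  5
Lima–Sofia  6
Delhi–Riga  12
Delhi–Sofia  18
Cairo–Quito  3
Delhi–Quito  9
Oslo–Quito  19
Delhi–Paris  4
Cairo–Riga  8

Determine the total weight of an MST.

50

Kruskal: consider edges lightest-first.
Cairo–Lima (2): add — endpoints in different components.
Cairo–Quito (3): add — endpoints in different components.
Delhi–Paris (4): add — endpoints in different components.
Lima–Quito (5): skip — Quito and Lima already connected.
Lima–Sofia (6): add — endpoints in different components.
Cairo–Delhi (8): add — endpoints in different components.
Cairo–Riga (8): add — endpoints in different components.
Delhi–Quito (9): skip — Quito and Delhi already connected.
Paris–Sofia (10): skip — Sofia and Paris already connected.
Delhi–Riga (12): skip — Riga and Delhi already connected.
Riga–Sofia (16): skip — Sofia and Riga already connected.
Cairo–Paris (17): skip — Cairo and Paris already connected.
Quito–Riga (17): skip — Quito and Riga already connected.
Delhi–Sofia (18): skip — Sofia and Delhi already connected.
Oslo–Quito (19): add — endpoints in different components.
MST edges: Cairo–Lima, Cairo–Quito, Delhi–Paris, Lima–Sofia, Cairo–Delhi, Cairo–Riga, Oslo–Quito; total weight 2+3+4+6+8+8+19 = 50.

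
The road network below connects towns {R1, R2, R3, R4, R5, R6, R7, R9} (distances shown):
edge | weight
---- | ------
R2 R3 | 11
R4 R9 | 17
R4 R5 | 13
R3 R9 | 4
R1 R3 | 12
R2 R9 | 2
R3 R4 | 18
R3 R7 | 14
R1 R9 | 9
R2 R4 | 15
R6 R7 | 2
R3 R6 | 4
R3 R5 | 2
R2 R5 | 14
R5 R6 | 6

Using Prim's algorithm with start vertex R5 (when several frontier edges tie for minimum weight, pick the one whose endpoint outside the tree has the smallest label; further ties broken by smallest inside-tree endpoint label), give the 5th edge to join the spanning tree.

Prim, starting at R5.
Step 1: cheapest edge leaving the tree is R3 R5 (2); add R3.
Step 2: cheapest edge leaving the tree is R3 R6 (4); add R6.
Step 3: cheapest edge leaving the tree is R6 R7 (2); add R7.
Step 4: cheapest edge leaving the tree is R3 R9 (4); add R9.
Step 5: cheapest edge leaving the tree is R2 R9 (2); add R2.
Step 6: cheapest edge leaving the tree is R1 R9 (9); add R1.
Step 7: cheapest edge leaving the tree is R4 R5 (13); add R4.
The 5th edge added is R2 R9.

R2-R9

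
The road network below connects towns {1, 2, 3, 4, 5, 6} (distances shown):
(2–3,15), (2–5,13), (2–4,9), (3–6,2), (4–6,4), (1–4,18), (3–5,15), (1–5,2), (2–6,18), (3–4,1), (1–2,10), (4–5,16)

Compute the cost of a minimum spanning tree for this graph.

Sort edges by weight, then run Kruskal:
3–4 (1): add — endpoints in different components.
1–5 (2): add — endpoints in different components.
3–6 (2): add — endpoints in different components.
4–6 (4): skip — 4 and 6 already connected.
2–4 (9): add — endpoints in different components.
1–2 (10): add — endpoints in different components.
MST edges: 3–4, 1–5, 3–6, 2–4, 1–2; total weight 1+2+2+9+10 = 24.

24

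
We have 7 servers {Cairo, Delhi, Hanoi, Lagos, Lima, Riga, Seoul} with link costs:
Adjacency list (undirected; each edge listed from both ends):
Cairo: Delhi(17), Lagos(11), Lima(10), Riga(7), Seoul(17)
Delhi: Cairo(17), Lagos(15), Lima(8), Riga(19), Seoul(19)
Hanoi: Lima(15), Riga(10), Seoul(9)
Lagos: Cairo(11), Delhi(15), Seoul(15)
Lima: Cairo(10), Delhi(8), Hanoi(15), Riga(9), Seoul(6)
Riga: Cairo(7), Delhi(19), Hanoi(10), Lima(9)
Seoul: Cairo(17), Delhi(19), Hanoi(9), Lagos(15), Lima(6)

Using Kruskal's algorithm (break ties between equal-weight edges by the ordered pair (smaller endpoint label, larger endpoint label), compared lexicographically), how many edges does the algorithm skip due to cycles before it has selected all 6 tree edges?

Sort edges by weight, then run Kruskal:
Lima—Seoul (6): add. Components now {Hanoi} {Delhi} {Cairo} {Lagos} {Lima,Seoul} {Riga}
Cairo—Riga (7): add. Components now {Hanoi} {Delhi} {Cairo,Riga} {Lagos} {Lima,Seoul}
Delhi—Lima (8): add. Components now {Hanoi} {Delhi,Lima,Seoul} {Cairo,Riga} {Lagos}
Hanoi—Seoul (9): add. Components now {Delhi,Hanoi,Lima,Seoul} {Cairo,Riga} {Lagos}
Lima—Riga (9): add. Components now {Cairo,Delhi,Hanoi,Lima,Riga,Seoul} {Lagos}
Cairo—Lima (10): skip — Cairo and Lima already connected.
Hanoi—Riga (10): skip — Hanoi and Riga already connected.
Cairo—Lagos (11): add. Components now {Cairo,Delhi,Hanoi,Lagos,Lima,Riga,Seoul}
Edges rejected before the tree was complete: 2.

2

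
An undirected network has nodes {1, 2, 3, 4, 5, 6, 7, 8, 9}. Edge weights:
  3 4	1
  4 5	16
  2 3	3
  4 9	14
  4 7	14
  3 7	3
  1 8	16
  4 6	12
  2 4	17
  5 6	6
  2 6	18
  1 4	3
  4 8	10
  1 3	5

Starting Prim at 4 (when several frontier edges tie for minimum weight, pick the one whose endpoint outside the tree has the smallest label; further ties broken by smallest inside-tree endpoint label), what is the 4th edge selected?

Grow the tree from 4 using Prim:
Step 1: cheapest edge leaving the tree is 3 4 (1); add 3.
Step 2: cheapest edge leaving the tree is 1 4 (3); add 1.
Step 3: cheapest edge leaving the tree is 2 3 (3); add 2.
Step 4: cheapest edge leaving the tree is 3 7 (3); add 7.
Step 5: cheapest edge leaving the tree is 4 8 (10); add 8.
Step 6: cheapest edge leaving the tree is 4 6 (12); add 6.
Step 7: cheapest edge leaving the tree is 5 6 (6); add 5.
Step 8: cheapest edge leaving the tree is 4 9 (14); add 9.
The 4th edge added is 3 7.

3-7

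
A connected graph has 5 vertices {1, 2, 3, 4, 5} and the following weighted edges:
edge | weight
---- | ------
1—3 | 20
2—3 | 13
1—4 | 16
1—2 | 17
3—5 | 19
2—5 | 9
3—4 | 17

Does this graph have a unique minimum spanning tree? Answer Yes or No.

No

Sort edges by weight, then run Kruskal:
2—5 (9): add — endpoints in different components.
2—3 (13): add — endpoints in different components.
1—4 (16): add — endpoints in different components.
1—2 (17): add — endpoints in different components.
Non-tree edge 3—4 has weight 17, equal to the heaviest edge on its tree cycle — swapping gives another MST of the same weight. Not unique.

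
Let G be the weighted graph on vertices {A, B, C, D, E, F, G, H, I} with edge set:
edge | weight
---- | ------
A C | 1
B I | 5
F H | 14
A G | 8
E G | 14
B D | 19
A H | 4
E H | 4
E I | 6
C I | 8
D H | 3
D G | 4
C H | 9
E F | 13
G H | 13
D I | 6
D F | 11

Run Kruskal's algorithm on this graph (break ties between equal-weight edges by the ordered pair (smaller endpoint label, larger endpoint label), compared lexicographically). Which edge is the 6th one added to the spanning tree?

B-I

Kruskal's algorithm — process edges by increasing weight (ties by edge label):
A C (1): add — endpoints in different components.
D H (3): add — endpoints in different components.
A H (4): add — endpoints in different components.
D G (4): add — endpoints in different components.
E H (4): add — endpoints in different components.
B I (5): add — endpoints in different components.
D I (6): add — endpoints in different components.
E I (6): skip — E and I already connected.
A G (8): skip — A and G already connected.
C I (8): skip — C and I already connected.
C H (9): skip — C and H already connected.
D F (11): add — endpoints in different components.
The 6th edge added is B I.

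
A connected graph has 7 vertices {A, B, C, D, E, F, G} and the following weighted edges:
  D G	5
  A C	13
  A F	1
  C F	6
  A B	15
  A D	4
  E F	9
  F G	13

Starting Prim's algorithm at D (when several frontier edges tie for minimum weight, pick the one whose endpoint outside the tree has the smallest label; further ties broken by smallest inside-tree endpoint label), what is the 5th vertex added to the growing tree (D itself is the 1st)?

Grow the tree from D using Prim:
Step 1: cheapest edge leaving the tree is A D (4); add A.
Step 2: cheapest edge leaving the tree is A F (1); add F.
Step 3: cheapest edge leaving the tree is D G (5); add G.
Step 4: cheapest edge leaving the tree is C F (6); add C.
Step 5: cheapest edge leaving the tree is E F (9); add E.
Step 6: cheapest edge leaving the tree is A B (15); add B.
Vertex order: D, A, F, G, C, E, B. The 5th vertex is C.

C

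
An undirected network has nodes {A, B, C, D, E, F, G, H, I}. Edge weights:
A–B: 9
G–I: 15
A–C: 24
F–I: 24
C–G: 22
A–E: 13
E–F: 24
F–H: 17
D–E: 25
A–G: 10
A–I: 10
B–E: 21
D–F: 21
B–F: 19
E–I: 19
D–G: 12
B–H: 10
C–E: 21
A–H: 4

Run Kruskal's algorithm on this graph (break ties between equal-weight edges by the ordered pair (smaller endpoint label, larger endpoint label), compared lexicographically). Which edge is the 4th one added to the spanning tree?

Sort edges by weight, then run Kruskal:
A–H (4): add — endpoints in different components.
A–B (9): add — endpoints in different components.
A–G (10): add — endpoints in different components.
A–I (10): add — endpoints in different components.
B–H (10): skip — B and H already connected.
D–G (12): add — endpoints in different components.
A–E (13): add — endpoints in different components.
G–I (15): skip — G and I already connected.
F–H (17): add — endpoints in different components.
B–F (19): skip — B and F already connected.
E–I (19): skip — E and I already connected.
B–E (21): skip — B and E already connected.
C–E (21): add — endpoints in different components.
The 4th edge added is A–I.

A-I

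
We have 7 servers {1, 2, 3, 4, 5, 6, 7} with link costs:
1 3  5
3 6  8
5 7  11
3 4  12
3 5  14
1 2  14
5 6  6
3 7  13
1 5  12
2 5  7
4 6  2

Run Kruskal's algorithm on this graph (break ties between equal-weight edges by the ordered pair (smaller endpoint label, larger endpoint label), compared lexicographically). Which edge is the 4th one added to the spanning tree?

Kruskal: consider edges lightest-first.
4 6 (2): add. Components now {1} {2} {3} {4,6} {5} {7}
1 3 (5): add. Components now {1,3} {2} {4,6} {5} {7}
5 6 (6): add. Components now {1,3} {2} {4,5,6} {7}
2 5 (7): add. Components now {1,3} {2,4,5,6} {7}
3 6 (8): add. Components now {1,2,3,4,5,6} {7}
5 7 (11): add. Components now {1,2,3,4,5,6,7}
The 4th edge added is 2 5.

2-5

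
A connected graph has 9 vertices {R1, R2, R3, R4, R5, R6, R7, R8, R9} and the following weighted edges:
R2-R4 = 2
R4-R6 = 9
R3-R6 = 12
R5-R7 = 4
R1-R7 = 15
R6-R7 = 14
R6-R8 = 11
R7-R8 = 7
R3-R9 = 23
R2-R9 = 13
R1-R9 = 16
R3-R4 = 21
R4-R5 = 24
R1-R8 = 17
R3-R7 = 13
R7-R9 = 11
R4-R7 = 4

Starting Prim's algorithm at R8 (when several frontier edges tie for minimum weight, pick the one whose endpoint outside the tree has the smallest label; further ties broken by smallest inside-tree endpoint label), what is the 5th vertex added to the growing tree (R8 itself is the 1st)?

Prim's algorithm from R8:
Step 1: cheapest edge leaving the tree is R7-R8 (7); add R7.
Step 2: cheapest edge leaving the tree is R4-R7 (4); add R4.
Step 3: cheapest edge leaving the tree is R2-R4 (2); add R2.
Step 4: cheapest edge leaving the tree is R5-R7 (4); add R5.
Step 5: cheapest edge leaving the tree is R4-R6 (9); add R6.
Step 6: cheapest edge leaving the tree is R7-R9 (11); add R9.
Step 7: cheapest edge leaving the tree is R3-R6 (12); add R3.
Step 8: cheapest edge leaving the tree is R1-R7 (15); add R1.
Vertex order: R8, R7, R4, R2, R5, R6, R9, R3, R1. The 5th vertex is R5.

R5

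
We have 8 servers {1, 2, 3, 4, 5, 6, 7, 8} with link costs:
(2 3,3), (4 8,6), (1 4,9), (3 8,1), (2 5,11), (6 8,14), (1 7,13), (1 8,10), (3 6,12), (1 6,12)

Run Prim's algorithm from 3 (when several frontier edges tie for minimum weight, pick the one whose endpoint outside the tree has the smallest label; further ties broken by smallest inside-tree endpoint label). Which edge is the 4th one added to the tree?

Prim, starting at 3.
Step 1: cheapest edge leaving the tree is 3 8 (1); add 8.
Step 2: cheapest edge leaving the tree is 2 3 (3); add 2.
Step 3: cheapest edge leaving the tree is 4 8 (6); add 4.
Step 4: cheapest edge leaving the tree is 1 4 (9); add 1.
Step 5: cheapest edge leaving the tree is 2 5 (11); add 5.
Step 6: cheapest edge leaving the tree is 1 6 (12); add 6.
Step 7: cheapest edge leaving the tree is 1 7 (13); add 7.
The 4th edge added is 1 4.

1-4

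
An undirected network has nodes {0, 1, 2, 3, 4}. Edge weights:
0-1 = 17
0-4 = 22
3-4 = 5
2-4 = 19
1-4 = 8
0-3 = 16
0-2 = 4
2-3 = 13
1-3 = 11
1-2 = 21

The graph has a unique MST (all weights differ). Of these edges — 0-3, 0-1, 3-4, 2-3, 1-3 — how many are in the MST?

2

Kruskal's algorithm — process edges by increasing weight (ties by edge label):
0-2 (4): add. Components now {0,2} {1} {3} {4}
3-4 (5): add. Components now {0,2} {1} {3,4}
1-4 (8): add. Components now {0,2} {1,3,4}
1-3 (11): skip — 1 and 3 already connected.
2-3 (13): add. Components now {0,1,2,3,4}
MST edge set: {0-2, 3-4, 1-4, 2-3}.
Of the listed edges, {3-4, 2-3} are in the MST → 2.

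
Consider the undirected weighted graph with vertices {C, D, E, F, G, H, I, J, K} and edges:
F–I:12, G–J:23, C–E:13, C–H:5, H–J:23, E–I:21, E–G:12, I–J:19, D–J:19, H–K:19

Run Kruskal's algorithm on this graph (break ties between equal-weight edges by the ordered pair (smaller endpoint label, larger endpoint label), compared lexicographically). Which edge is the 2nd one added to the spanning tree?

E-G

Kruskal's algorithm — process edges by increasing weight (ties by edge label):
C–H (5): add — endpoints in different components.
E–G (12): add — endpoints in different components.
F–I (12): add — endpoints in different components.
C–E (13): add — endpoints in different components.
D–J (19): add — endpoints in different components.
H–K (19): add — endpoints in different components.
I–J (19): add — endpoints in different components.
E–I (21): add — endpoints in different components.
The 2nd edge added is E–G.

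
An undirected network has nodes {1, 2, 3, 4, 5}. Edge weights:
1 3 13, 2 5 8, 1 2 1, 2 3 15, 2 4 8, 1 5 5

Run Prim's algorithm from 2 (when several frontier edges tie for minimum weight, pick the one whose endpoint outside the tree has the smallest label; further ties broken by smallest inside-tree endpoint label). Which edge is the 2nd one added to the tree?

1-5

Prim's algorithm from 2:
Step 1: cheapest edge leaving the tree is 1 2 (1); add 1.
Step 2: cheapest edge leaving the tree is 1 5 (5); add 5.
Step 3: cheapest edge leaving the tree is 2 4 (8); add 4.
Step 4: cheapest edge leaving the tree is 1 3 (13); add 3.
The 2nd edge added is 1 5.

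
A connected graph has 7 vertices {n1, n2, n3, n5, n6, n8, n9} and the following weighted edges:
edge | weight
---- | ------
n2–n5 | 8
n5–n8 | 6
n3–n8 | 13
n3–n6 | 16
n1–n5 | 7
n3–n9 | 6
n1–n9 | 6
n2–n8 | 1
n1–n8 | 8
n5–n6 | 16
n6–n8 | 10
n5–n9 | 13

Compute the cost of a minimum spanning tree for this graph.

Sort edges by weight, then run Kruskal:
n2–n8 (1): add — endpoints in different components.
n1–n9 (6): add — endpoints in different components.
n3–n9 (6): add — endpoints in different components.
n5–n8 (6): add — endpoints in different components.
n1–n5 (7): add — endpoints in different components.
n1–n8 (8): skip — n8 and n1 already connected.
n2–n5 (8): skip — n5 and n2 already connected.
n6–n8 (10): add — endpoints in different components.
MST edges: n2–n8, n1–n9, n3–n9, n5–n8, n1–n5, n6–n8; total weight 1+6+6+6+7+10 = 36.

36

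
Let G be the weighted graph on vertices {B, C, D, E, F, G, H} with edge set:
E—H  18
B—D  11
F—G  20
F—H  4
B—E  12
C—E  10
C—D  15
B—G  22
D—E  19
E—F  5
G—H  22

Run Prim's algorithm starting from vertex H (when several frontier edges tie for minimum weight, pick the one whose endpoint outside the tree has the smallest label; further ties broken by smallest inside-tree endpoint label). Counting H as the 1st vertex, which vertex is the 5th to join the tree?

Prim's algorithm from H:
Step 1: frontier [F—H 4, E—H 18, G—H 22] → take F—H (4); add F.
Step 2: frontier [E—F 5, F—G 20, E—H 18, G—H 22] → take E—F (5); add E.
Step 3: frontier [C—E 10, B—E 12, D—E 19, F—G 20, G—H 22] → take C—E (10); add C.
Step 4: frontier [C—D 15, B—E 12, D—E 19, F—G 20, G—H 22] → take B—E (12); add B.
Step 5: frontier [B—D 11, B—G 22, C—D 15, D—E 19, F—G 20, G—H 22] → take B—D (11); add D.
Step 6: frontier [B—G 22, F—G 20, G—H 22] → take F—G (20); add G.
Vertex order: H, F, E, C, B, D, G. The 5th vertex is B.

B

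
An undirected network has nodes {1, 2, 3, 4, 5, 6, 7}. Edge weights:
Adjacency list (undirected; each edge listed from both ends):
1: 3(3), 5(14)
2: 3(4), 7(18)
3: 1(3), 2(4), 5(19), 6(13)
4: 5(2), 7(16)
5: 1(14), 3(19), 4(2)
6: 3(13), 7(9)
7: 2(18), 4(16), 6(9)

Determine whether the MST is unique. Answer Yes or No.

Kruskal's algorithm — process edges by increasing weight (ties by edge label):
4–5 (2): add — endpoints in different components.
1–3 (3): add — endpoints in different components.
2–3 (4): add — endpoints in different components.
6–7 (9): add — endpoints in different components.
3–6 (13): add — endpoints in different components.
1–5 (14): add — endpoints in different components.
Every non-tree edge has weight strictly greater than the heaviest edge on the tree path between its endpoints, so the MST is unique.

Yes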